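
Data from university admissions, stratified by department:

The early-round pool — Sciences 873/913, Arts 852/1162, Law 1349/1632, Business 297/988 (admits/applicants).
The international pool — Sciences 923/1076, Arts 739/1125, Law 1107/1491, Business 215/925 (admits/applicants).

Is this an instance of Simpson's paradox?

No

Sciences: the early-round pool 873/913 = 95.6%, the international pool 923/1076 = 85.8% → the early-round pool
Arts: the early-round pool 852/1162 = 73.3%, the international pool 739/1125 = 65.7% → the early-round pool
Law: the early-round pool 1349/1632 = 82.7%, the international pool 1107/1491 = 74.2% → the early-round pool
Business: the early-round pool 297/988 = 30.1%, the international pool 215/925 = 23.2% → the early-round pool
Overall: the early-round pool 3371/4695 = 71.8%, the international pool 2984/4617 = 64.6% → the early-round pool
The early-round pool wins overall and in every department group — no reversal.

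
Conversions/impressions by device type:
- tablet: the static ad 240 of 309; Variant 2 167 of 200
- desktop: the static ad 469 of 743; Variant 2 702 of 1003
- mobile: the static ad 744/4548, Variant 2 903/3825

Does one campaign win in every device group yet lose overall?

Tablet: the static ad 240/309 = 77.7%, Variant 2 167/200 = 83.5% → Variant 2
Desktop: the static ad 469/743 = 63.1%, Variant 2 702/1003 = 70.0% → Variant 2
Mobile: the static ad 744/4548 = 16.4%, Variant 2 903/3825 = 23.6% → Variant 2
Overall: the static ad 1453/5600 = 25.9%, Variant 2 1772/5028 = 35.2% → Variant 2
Variant 2 wins overall and in every device group — no reversal.

No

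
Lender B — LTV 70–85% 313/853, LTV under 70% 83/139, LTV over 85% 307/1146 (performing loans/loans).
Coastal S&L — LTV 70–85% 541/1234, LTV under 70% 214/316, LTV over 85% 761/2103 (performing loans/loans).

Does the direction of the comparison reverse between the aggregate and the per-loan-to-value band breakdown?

No

LTV 70–85%: Lender B 313/853 = 36.7%, Coastal S&L 541/1234 = 43.8% → Coastal S&L
LTV under 70%: Lender B 83/139 = 59.7%, Coastal S&L 214/316 = 67.7% → Coastal S&L
LTV over 85%: Lender B 307/1146 = 26.8%, Coastal S&L 761/2103 = 36.2% → Coastal S&L
Overall: Lender B 703/2138 = 32.9%, Coastal S&L 1516/3653 = 41.5% → Coastal S&L
Coastal S&L wins overall and in every loan-to-value group — no reversal.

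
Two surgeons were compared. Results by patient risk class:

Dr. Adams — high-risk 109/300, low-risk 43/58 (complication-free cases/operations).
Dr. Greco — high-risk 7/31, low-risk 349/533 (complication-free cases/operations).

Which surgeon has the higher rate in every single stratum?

High-risk: Dr. Adams 109/300 = 36.3%, Dr. Greco 7/31 = 22.6% → Dr. Adams
Low-risk: Dr. Adams 43/58 = 74.1%, Dr. Greco 349/533 = 65.5% → Dr. Adams
Dr. Adams has the higher rate in both groups.

Dr. Adams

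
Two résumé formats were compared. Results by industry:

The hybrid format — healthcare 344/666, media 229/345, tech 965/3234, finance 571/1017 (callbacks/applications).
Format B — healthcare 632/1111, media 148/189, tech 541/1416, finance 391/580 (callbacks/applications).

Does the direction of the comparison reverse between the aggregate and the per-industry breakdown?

Healthcare: the hybrid format 344/666 = 51.7%, Format B 632/1111 = 56.9% → Format B
Media: the hybrid format 229/345 = 66.4%, Format B 148/189 = 78.3% → Format B
Tech: the hybrid format 965/3234 = 29.8%, Format B 541/1416 = 38.2% → Format B
Finance: the hybrid format 571/1017 = 56.1%, Format B 391/580 = 67.4% → Format B
Overall: the hybrid format 2109/5262 = 40.1%, Format B 1712/3296 = 51.9% → Format B
Format B wins overall and in every industry group — no reversal.

No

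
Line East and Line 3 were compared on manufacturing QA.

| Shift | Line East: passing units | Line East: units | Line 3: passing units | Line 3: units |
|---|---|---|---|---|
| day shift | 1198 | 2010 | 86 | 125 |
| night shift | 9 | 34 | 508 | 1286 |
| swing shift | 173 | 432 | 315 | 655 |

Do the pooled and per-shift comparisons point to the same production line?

Day shift: Line East 1198/2010 = 59.6%, Line 3 86/125 = 68.8% → Line 3
Night shift: Line East 9/34 = 26.5%, Line 3 508/1286 = 39.5% → Line 3
Swing shift: Line East 173/432 = 40.0%, Line 3 315/655 = 48.1% → Line 3
Overall: Line East 1380/2476 = 55.7%, Line 3 909/2066 = 44.0% → Line East
Line 3 wins each shift group but Line East wins overall — the comparison reverses. Line 3's units skew toward night shift, which has a lower base rate.

No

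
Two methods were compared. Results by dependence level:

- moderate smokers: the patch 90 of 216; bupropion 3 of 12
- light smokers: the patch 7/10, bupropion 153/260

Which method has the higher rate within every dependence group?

the patch

Moderate smokers: the patch 90/216 = 41.7%, bupropion 3/12 = 25.0% → the patch
Light smokers: the patch 7/10 = 70.0%, bupropion 153/260 = 58.8% → the patch
The patch has the higher rate in both groups.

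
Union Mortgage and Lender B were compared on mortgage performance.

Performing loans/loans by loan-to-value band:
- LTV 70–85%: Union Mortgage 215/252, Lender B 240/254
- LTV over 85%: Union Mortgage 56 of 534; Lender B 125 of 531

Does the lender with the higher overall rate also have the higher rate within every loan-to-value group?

Yes

LTV 70–85%: Union Mortgage 215/252 = 85.3%, Lender B 240/254 = 94.5% → Lender B
LTV over 85%: Union Mortgage 56/534 = 10.5%, Lender B 125/531 = 23.5% → Lender B
Overall: Union Mortgage 271/786 = 34.5%, Lender B 365/785 = 46.5% → Lender B
Lender B wins overall and in every loan-to-value group — no reversal.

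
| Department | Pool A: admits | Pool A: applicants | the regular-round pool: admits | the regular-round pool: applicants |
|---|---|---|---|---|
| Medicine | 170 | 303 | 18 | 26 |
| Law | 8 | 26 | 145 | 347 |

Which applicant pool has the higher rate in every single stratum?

Medicine: Pool A 170/303 = 56.1%, the regular-round pool 18/26 = 69.2% → the regular-round pool
Law: Pool A 8/26 = 30.8%, the regular-round pool 145/347 = 41.8% → the regular-round pool
The regular-round pool has the higher rate in both groups.

the regular-round pool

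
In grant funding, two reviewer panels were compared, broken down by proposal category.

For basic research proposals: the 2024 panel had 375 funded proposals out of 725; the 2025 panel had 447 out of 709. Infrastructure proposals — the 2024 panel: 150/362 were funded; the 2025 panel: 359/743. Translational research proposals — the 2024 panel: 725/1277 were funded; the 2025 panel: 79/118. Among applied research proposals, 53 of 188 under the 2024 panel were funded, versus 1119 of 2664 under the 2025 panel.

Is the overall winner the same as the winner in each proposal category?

Basic research: the 2024 panel 375/725 = 51.7%, the 2025 panel 447/709 = 63.0% → the 2025 panel
Infrastructure: the 2024 panel 150/362 = 41.4%, the 2025 panel 359/743 = 48.3% → the 2025 panel
Translational research: the 2024 panel 725/1277 = 56.8%, the 2025 panel 79/118 = 66.9% → the 2025 panel
Applied research: the 2024 panel 53/188 = 28.2%, the 2025 panel 1119/2664 = 42.0% → the 2025 panel
Overall: the 2024 panel 1303/2552 = 51.1%, the 2025 panel 2004/4234 = 47.3% → the 2024 panel
The 2025 panel wins each proposal group but the 2024 panel wins overall — the comparison reverses. The 2025 panel's proposals skew toward applied research, which has a lower base rate.

No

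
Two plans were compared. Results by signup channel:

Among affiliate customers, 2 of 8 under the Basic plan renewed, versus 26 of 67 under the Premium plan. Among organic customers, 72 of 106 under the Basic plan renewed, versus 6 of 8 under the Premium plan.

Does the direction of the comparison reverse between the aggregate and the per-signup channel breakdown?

Yes

Affiliate: the Basic plan 2/8 = 25.0%, the Premium plan 26/67 = 38.8% → the Premium plan
Organic: the Basic plan 72/106 = 67.9%, the Premium plan 6/8 = 75.0% → the Premium plan
Overall: the Basic plan 74/114 = 64.9%, the Premium plan 32/75 = 42.7% → the Basic plan
The Premium plan wins each signup group but the Basic plan wins overall — the comparison reverses. The Premium plan's customers skew toward affiliate, which has a lower base rate.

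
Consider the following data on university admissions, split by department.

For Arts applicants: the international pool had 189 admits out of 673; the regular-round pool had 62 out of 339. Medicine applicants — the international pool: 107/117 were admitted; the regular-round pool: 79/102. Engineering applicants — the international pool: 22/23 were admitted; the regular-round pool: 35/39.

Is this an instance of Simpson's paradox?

Arts: the international pool 189/673 = 28.1%, the regular-round pool 62/339 = 18.3% → the international pool
Medicine: the international pool 107/117 = 91.5%, the regular-round pool 79/102 = 77.5% → the international pool
Engineering: the international pool 22/23 = 95.7%, the regular-round pool 35/39 = 89.7% → the international pool
Overall: the international pool 318/813 = 39.1%, the regular-round pool 176/480 = 36.7% → the international pool
The international pool wins overall and in every department group — no reversal.

No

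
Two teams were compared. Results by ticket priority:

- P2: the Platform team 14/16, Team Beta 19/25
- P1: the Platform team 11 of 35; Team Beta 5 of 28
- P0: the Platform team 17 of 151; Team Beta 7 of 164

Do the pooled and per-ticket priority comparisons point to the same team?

Yes

P2: the Platform team 14/16 = 87.5%, Team Beta 19/25 = 76.0% → the Platform team
P1: the Platform team 11/35 = 31.4%, Team Beta 5/28 = 17.9% → the Platform team
P0: the Platform team 17/151 = 11.3%, Team Beta 7/164 = 4.3% → the Platform team
Overall: the Platform team 42/202 = 20.8%, Team Beta 31/217 = 14.3% → the Platform team
The Platform team wins overall and in every ticket group — no reversal.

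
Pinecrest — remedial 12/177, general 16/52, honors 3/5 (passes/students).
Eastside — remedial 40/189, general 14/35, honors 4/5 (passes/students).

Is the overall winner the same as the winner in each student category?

Yes

Remedial: Pinecrest 12/177 = 6.8%, Eastside 40/189 = 21.2% → Eastside
General: Pinecrest 16/52 = 30.8%, Eastside 14/35 = 40.0% → Eastside
Honors: Pinecrest 3/5 = 60.0%, Eastside 4/5 = 80.0% → Eastside
Overall: Pinecrest 31/234 = 13.2%, Eastside 58/229 = 25.3% → Eastside
Eastside wins overall and in every student group — no reversal.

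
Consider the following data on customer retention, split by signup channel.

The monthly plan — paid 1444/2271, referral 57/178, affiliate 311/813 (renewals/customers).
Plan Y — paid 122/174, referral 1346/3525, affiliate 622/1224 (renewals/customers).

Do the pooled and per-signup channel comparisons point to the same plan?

No

Paid: the monthly plan 1444/2271 = 63.6%, Plan Y 122/174 = 70.1% → Plan Y
Referral: the monthly plan 57/178 = 32.0%, Plan Y 1346/3525 = 38.2% → Plan Y
Affiliate: the monthly plan 311/813 = 38.3%, Plan Y 622/1224 = 50.8% → Plan Y
Overall: the monthly plan 1812/3262 = 55.5%, Plan Y 2090/4923 = 42.5% → the monthly plan
Plan Y wins each signup group but the monthly plan wins overall — the comparison reverses. Plan Y's customers skew toward referral, which has a lower base rate.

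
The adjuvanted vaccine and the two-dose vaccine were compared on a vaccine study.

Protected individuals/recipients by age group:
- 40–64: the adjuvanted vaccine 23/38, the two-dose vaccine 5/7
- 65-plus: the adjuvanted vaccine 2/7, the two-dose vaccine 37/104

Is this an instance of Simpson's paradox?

Yes

40–64: the adjuvanted vaccine 23/38 = 60.5%, the two-dose vaccine 5/7 = 71.4% → the two-dose vaccine
65-plus: the adjuvanted vaccine 2/7 = 28.6%, the two-dose vaccine 37/104 = 35.6% → the two-dose vaccine
Overall: the adjuvanted vaccine 25/45 = 55.6%, the two-dose vaccine 42/111 = 37.8% → the adjuvanted vaccine
The two-dose vaccine wins each age group but the adjuvanted vaccine wins overall — the comparison reverses. The two-dose vaccine's recipients skew toward 65-plus, which has a lower base rate.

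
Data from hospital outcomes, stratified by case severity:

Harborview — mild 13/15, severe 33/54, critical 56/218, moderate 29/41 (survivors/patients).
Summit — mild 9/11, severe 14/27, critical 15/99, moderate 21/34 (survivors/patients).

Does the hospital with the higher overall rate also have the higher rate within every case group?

Yes

Mild: Harborview 13/15 = 86.7%, Summit 9/11 = 81.8% → Harborview
Severe: Harborview 33/54 = 61.1%, Summit 14/27 = 51.9% → Harborview
Critical: Harborview 56/218 = 25.7%, Summit 15/99 = 15.2% → Harborview
Moderate: Harborview 29/41 = 70.7%, Summit 21/34 = 61.8% → Harborview
Overall: Harborview 131/328 = 39.9%, Summit 59/171 = 34.5% → Harborview
Harborview wins overall and in every case group — no reversal.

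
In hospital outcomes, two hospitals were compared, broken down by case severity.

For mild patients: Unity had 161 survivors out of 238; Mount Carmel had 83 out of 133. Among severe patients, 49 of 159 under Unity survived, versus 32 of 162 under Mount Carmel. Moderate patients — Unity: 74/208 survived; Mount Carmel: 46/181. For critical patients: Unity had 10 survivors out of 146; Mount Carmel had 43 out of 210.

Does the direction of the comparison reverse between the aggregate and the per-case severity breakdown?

No

Mild: Unity 161/238 = 67.6%, Mount Carmel 83/133 = 62.4% → Unity
Severe: Unity 49/159 = 30.8%, Mount Carmel 32/162 = 19.8% → Unity
Moderate: Unity 74/208 = 35.6%, Mount Carmel 46/181 = 25.4% → Unity
Critical: Unity 10/146 = 6.8%, Mount Carmel 43/210 = 20.5% → Mount Carmel
Overall: Unity 294/751 = 39.1%, Mount Carmel 204/686 = 29.7% → Unity
Neither sweeps: Unity wins 3 of 4 groups, Mount Carmel wins 1. Unity wins overall but not every group — no Simpson reversal.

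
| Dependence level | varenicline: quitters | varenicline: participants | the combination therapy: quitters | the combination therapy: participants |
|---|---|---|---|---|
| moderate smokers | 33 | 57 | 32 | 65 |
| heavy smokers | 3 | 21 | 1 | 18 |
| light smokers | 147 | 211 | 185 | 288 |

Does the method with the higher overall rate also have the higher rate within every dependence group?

Moderate smokers: varenicline 33/57 = 57.9%, the combination therapy 32/65 = 49.2% → varenicline
Heavy smokers: varenicline 3/21 = 14.3%, the combination therapy 1/18 = 5.6% → varenicline
Light smokers: varenicline 147/211 = 69.7%, the combination therapy 185/288 = 64.2% → varenicline
Overall: varenicline 183/289 = 63.3%, the combination therapy 218/371 = 58.8% → varenicline
Varenicline wins overall and in every dependence group — no reversal.

Yes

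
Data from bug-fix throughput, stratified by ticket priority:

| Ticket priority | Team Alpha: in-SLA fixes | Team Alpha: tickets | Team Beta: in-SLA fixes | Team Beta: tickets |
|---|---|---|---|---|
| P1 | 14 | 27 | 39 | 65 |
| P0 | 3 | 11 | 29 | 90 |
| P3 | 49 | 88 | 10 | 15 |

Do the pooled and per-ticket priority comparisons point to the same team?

P1: Team Alpha 14/27 = 51.9%, Team Beta 39/65 = 60.0% → Team Beta
P0: Team Alpha 3/11 = 27.3%, Team Beta 29/90 = 32.2% → Team Beta
P3: Team Alpha 49/88 = 55.7%, Team Beta 10/15 = 66.7% → Team Beta
Overall: Team Alpha 66/126 = 52.4%, Team Beta 78/170 = 45.9% → Team Alpha
Team Beta wins each ticket group but Team Alpha wins overall — the comparison reverses. Team Beta's tickets skew toward P0, which has a lower base rate.

No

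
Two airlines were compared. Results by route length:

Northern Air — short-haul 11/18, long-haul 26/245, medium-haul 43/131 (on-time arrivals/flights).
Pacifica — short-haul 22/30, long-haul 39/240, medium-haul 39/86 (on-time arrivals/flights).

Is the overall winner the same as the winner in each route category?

Short-haul: Northern Air 11/18 = 61.1%, Pacifica 22/30 = 73.3% → Pacifica
Long-haul: Northern Air 26/245 = 10.6%, Pacifica 39/240 = 16.2% → Pacifica
Medium-haul: Northern Air 43/131 = 32.8%, Pacifica 39/86 = 45.3% → Pacifica
Overall: Northern Air 80/394 = 20.3%, Pacifica 100/356 = 28.1% → Pacifica
Pacifica wins overall and in every route group — no reversal.

Yes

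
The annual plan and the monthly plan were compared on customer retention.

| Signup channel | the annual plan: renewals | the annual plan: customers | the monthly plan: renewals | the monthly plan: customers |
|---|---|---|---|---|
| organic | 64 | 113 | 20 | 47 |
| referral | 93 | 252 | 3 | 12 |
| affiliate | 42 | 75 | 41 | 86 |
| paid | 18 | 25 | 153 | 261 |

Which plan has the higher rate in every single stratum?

Organic: the annual plan 64/113 = 56.6%, the monthly plan 20/47 = 42.6% → the annual plan
Referral: the annual plan 93/252 = 36.9%, the monthly plan 3/12 = 25.0% → the annual plan
Affiliate: the annual plan 42/75 = 56.0%, the monthly plan 41/86 = 47.7% → the annual plan
Paid: the annual plan 18/25 = 72.0%, the monthly plan 153/261 = 58.6% → the annual plan
The annual plan has the higher rate in all 4 groups.

the annual plan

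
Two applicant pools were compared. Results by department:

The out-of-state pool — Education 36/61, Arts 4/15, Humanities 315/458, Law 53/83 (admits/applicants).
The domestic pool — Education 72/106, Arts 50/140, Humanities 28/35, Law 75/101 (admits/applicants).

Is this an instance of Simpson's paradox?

Yes

Education: the out-of-state pool 36/61 = 59.0%, the domestic pool 72/106 = 67.9% → the domestic pool
Arts: the out-of-state pool 4/15 = 26.7%, the domestic pool 50/140 = 35.7% → the domestic pool
Humanities: the out-of-state pool 315/458 = 68.8%, the domestic pool 28/35 = 80.0% → the domestic pool
Law: the out-of-state pool 53/83 = 63.9%, the domestic pool 75/101 = 74.3% → the domestic pool
Overall: the out-of-state pool 408/617 = 66.1%, the domestic pool 225/382 = 58.9% → the out-of-state pool
The domestic pool wins each department group but the out-of-state pool wins overall — the comparison reverses. The domestic pool's applicants skew toward Arts, which has a lower base rate.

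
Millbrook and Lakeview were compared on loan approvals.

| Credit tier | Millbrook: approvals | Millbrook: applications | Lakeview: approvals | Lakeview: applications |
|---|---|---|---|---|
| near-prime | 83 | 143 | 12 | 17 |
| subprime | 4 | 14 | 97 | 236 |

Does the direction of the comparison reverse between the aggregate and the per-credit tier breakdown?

Yes

Near-prime: Millbrook 83/143 = 58.0%, Lakeview 12/17 = 70.6% → Lakeview
Subprime: Millbrook 4/14 = 28.6%, Lakeview 97/236 = 41.1% → Lakeview
Overall: Millbrook 87/157 = 55.4%, Lakeview 109/253 = 43.1% → Millbrook
Lakeview wins each credit group but Millbrook wins overall — the comparison reverses. Lakeview's applications skew toward subprime, which has a lower base rate.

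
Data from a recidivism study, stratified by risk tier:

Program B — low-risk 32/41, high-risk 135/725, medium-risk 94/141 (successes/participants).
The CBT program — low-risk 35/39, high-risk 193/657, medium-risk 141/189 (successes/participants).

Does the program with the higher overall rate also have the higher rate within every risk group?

Yes

Low-risk: Program B 32/41 = 78.0%, the CBT program 35/39 = 89.7% → the CBT program
High-risk: Program B 135/725 = 18.6%, the CBT program 193/657 = 29.4% → the CBT program
Medium-risk: Program B 94/141 = 66.7%, the CBT program 141/189 = 74.6% → the CBT program
Overall: Program B 261/907 = 28.8%, the CBT program 369/885 = 41.7% → the CBT program
The CBT program wins overall and in every risk group — no reversal.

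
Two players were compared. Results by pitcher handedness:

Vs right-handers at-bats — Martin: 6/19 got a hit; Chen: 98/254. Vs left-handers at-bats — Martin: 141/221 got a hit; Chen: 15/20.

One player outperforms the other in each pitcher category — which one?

Chen

Vs right-handers: Martin 6/19 = 31.6%, Chen 98/254 = 38.6% → Chen
Vs left-handers: Martin 141/221 = 63.8%, Chen 15/20 = 75.0% → Chen
Chen has the higher rate in both groups.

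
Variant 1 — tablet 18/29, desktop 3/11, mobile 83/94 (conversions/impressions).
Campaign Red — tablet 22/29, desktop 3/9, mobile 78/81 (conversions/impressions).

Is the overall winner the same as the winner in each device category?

Yes

Tablet: Variant 1 18/29 = 62.1%, Campaign Red 22/29 = 75.9% → Campaign Red
Desktop: Variant 1 3/11 = 27.3%, Campaign Red 3/9 = 33.3% → Campaign Red
Mobile: Variant 1 83/94 = 88.3%, Campaign Red 78/81 = 96.3% → Campaign Red
Overall: Variant 1 104/134 = 77.6%, Campaign Red 103/119 = 86.6% → Campaign Red
Campaign Red wins overall and in every device group — no reversal.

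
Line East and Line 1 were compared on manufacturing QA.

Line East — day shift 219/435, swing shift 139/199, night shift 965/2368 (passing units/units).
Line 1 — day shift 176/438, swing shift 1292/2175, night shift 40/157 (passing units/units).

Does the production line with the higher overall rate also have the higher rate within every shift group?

No

Day shift: Line East 219/435 = 50.3%, Line 1 176/438 = 40.2% → Line East
Swing shift: Line East 139/199 = 69.8%, Line 1 1292/2175 = 59.4% → Line East
Night shift: Line East 965/2368 = 40.8%, Line 1 40/157 = 25.5% → Line East
Overall: Line East 1323/3002 = 44.1%, Line 1 1508/2770 = 54.4% → Line 1
Line East wins each shift group but Line 1 wins overall — the comparison reverses. Line East's units skew toward night shift, which has a lower base rate.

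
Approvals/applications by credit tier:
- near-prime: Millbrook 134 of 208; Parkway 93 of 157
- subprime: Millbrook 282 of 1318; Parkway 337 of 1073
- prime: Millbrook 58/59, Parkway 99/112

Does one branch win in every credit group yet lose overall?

Near-prime: Millbrook 134/208 = 64.4%, Parkway 93/157 = 59.2% → Millbrook
Subprime: Millbrook 282/1318 = 21.4%, Parkway 337/1073 = 31.4% → Parkway
Prime: Millbrook 58/59 = 98.3%, Parkway 99/112 = 88.4% → Millbrook
Overall: Millbrook 474/1585 = 29.9%, Parkway 529/1342 = 39.4% → Parkway
Neither sweeps: Millbrook wins 2 of 3 groups, Parkway wins 1. Parkway wins overall but not every group — no Simpson reversal.

No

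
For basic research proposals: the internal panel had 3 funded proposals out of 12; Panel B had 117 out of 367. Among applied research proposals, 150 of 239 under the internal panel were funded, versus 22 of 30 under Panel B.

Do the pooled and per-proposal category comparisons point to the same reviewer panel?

Basic research: the internal panel 3/12 = 25.0%, Panel B 117/367 = 31.9% → Panel B
Applied research: the internal panel 150/239 = 62.8%, Panel B 22/30 = 73.3% → Panel B
Overall: the internal panel 153/251 = 61.0%, Panel B 139/397 = 35.0% → the internal panel
Panel B wins each proposal group but the internal panel wins overall — the comparison reverses. Panel B's proposals skew toward basic research, which has a lower base rate.

No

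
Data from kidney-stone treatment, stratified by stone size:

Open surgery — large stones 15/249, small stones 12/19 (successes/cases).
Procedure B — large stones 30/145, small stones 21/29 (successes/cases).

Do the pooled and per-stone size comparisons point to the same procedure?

Yes

Large stones: open surgery 15/249 = 6.0%, Procedure B 30/145 = 20.7% → Procedure B
Small stones: open surgery 12/19 = 63.2%, Procedure B 21/29 = 72.4% → Procedure B
Overall: open surgery 27/268 = 10.1%, Procedure B 51/174 = 29.3% → Procedure B
Procedure B wins overall and in every stone group — no reversal.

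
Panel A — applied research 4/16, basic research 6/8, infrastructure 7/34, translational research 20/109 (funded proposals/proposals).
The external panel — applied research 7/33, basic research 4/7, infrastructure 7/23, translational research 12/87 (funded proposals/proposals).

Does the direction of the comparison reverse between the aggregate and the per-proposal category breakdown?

No

Applied research: Panel A 4/16 = 25.0%, the external panel 7/33 = 21.2% → Panel A
Basic research: Panel A 6/8 = 75.0%, the external panel 4/7 = 57.1% → Panel A
Infrastructure: Panel A 7/34 = 20.6%, the external panel 7/23 = 30.4% → the external panel
Translational research: Panel A 20/109 = 18.3%, the external panel 12/87 = 13.8% → Panel A
Overall: Panel A 37/167 = 22.2%, the external panel 30/150 = 20.0% → Panel A
Neither sweeps: Panel A wins 3 of 4 groups, the external panel wins 1. Panel A wins overall but not every group — no Simpson reversal.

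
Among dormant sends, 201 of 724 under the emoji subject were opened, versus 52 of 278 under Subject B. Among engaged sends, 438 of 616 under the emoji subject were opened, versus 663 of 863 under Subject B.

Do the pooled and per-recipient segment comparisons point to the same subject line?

Dormant: the emoji subject 201/724 = 27.8%, Subject B 52/278 = 18.7% → the emoji subject
Engaged: the emoji subject 438/616 = 71.1%, Subject B 663/863 = 76.8% → Subject B
Overall: the emoji subject 639/1340 = 47.7%, Subject B 715/1141 = 62.7% → Subject B
Neither sweeps: the emoji subject wins 1 of 2 groups, Subject B wins 1. Subject B wins overall but not every group — no Simpson reversal.

No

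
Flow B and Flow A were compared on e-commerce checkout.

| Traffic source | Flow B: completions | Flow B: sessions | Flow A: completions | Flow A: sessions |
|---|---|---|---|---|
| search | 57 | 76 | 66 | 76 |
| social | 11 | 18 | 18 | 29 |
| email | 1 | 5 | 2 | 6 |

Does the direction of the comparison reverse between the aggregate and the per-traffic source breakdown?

No

Search: Flow B 57/76 = 75.0%, Flow A 66/76 = 86.8% → Flow A
Social: Flow B 11/18 = 61.1%, Flow A 18/29 = 62.1% → Flow A
Email: Flow B 1/5 = 20.0%, Flow A 2/6 = 33.3% → Flow A
Overall: Flow B 69/99 = 69.7%, Flow A 86/111 = 77.5% → Flow A
Flow A wins overall and in every traffic group — no reversal.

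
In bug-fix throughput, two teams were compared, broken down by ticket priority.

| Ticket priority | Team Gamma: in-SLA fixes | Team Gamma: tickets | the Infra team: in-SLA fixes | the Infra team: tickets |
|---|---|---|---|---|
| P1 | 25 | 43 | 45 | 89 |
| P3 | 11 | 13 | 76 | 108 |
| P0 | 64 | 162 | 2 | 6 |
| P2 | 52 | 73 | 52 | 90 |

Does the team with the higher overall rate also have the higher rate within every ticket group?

P1: Team Gamma 25/43 = 58.1%, the Infra team 45/89 = 50.6% → Team Gamma
P3: Team Gamma 11/13 = 84.6%, the Infra team 76/108 = 70.4% → Team Gamma
P0: Team Gamma 64/162 = 39.5%, the Infra team 2/6 = 33.3% → Team Gamma
P2: Team Gamma 52/73 = 71.2%, the Infra team 52/90 = 57.8% → Team Gamma
Overall: Team Gamma 152/291 = 52.2%, the Infra team 175/293 = 59.7% → the Infra team
Team Gamma wins each ticket group but the Infra team wins overall — the comparison reverses. Team Gamma's tickets skew toward P0, which has a lower base rate.

No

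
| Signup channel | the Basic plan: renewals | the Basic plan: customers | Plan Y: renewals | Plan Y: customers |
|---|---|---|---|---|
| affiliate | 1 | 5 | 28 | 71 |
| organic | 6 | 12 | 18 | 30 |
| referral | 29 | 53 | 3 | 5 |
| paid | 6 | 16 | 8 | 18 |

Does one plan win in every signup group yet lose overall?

Affiliate: the Basic plan 1/5 = 20.0%, Plan Y 28/71 = 39.4% → Plan Y
Organic: the Basic plan 6/12 = 50.0%, Plan Y 18/30 = 60.0% → Plan Y
Referral: the Basic plan 29/53 = 54.7%, Plan Y 3/5 = 60.0% → Plan Y
Paid: the Basic plan 6/16 = 37.5%, Plan Y 8/18 = 44.4% → Plan Y
Overall: the Basic plan 42/86 = 48.8%, Plan Y 57/124 = 46.0% → the Basic plan
Plan Y wins each signup group but the Basic plan wins overall — the comparison reverses. Plan Y's customers skew toward affiliate, which has a lower base rate.

Yes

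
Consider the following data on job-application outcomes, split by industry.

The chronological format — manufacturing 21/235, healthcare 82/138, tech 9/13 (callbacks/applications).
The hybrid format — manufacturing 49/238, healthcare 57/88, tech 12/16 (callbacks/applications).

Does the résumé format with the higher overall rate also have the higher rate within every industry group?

Yes

Manufacturing: the chronological format 21/235 = 8.9%, the hybrid format 49/238 = 20.6% → the hybrid format
Healthcare: the chronological format 82/138 = 59.4%, the hybrid format 57/88 = 64.8% → the hybrid format
Tech: the chronological format 9/13 = 69.2%, the hybrid format 12/16 = 75.0% → the hybrid format
Overall: the chronological format 112/386 = 29.0%, the hybrid format 118/342 = 34.5% → the hybrid format
The hybrid format wins overall and in every industry group — no reversal.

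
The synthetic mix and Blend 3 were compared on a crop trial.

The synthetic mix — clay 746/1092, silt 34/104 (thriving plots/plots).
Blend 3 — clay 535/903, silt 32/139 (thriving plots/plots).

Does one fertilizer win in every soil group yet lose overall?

Clay: the synthetic mix 746/1092 = 68.3%, Blend 3 535/903 = 59.2% → the synthetic mix
Silt: the synthetic mix 34/104 = 32.7%, Blend 3 32/139 = 23.0% → the synthetic mix
Overall: the synthetic mix 780/1196 = 65.2%, Blend 3 567/1042 = 54.4% → the synthetic mix
The synthetic mix wins overall and in every soil group — no reversal.

No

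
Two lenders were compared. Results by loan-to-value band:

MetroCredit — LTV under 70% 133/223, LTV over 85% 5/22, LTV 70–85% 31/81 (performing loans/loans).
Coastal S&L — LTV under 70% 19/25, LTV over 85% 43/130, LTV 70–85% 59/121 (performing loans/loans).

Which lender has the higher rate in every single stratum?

LTV under 70%: MetroCredit 133/223 = 59.6%, Coastal S&L 19/25 = 76.0% → Coastal S&L
LTV over 85%: MetroCredit 5/22 = 22.7%, Coastal S&L 43/130 = 33.1% → Coastal S&L
LTV 70–85%: MetroCredit 31/81 = 38.3%, Coastal S&L 59/121 = 48.8% → Coastal S&L
Coastal S&L has the higher rate in all 3 groups.

Coastal S&L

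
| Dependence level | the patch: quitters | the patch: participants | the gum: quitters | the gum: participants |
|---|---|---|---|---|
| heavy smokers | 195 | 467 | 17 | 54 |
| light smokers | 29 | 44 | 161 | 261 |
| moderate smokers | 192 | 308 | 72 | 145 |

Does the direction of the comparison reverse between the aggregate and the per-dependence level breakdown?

Yes

Heavy smokers: the patch 195/467 = 41.8%, the gum 17/54 = 31.5% → the patch
Light smokers: the patch 29/44 = 65.9%, the gum 161/261 = 61.7% → the patch
Moderate smokers: the patch 192/308 = 62.3%, the gum 72/145 = 49.7% → the patch
Overall: the patch 416/819 = 50.8%, the gum 250/460 = 54.3% → the gum
The patch wins each dependence group but the gum wins overall — the comparison reverses. The patch's participants skew toward heavy smokers, which has a lower base rate.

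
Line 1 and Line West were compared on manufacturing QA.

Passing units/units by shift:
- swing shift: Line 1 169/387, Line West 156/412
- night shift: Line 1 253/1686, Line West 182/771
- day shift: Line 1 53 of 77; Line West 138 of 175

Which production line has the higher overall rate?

Line West

Swing shift: Line 1 169/387 = 43.7%, Line West 156/412 = 37.9% → Line 1
Night shift: Line 1 253/1686 = 15.0%, Line West 182/771 = 23.6% → Line West
Day shift: Line 1 53/77 = 68.8%, Line West 138/175 = 78.9% → Line West
Overall: Line 1 475/2150 = 22.1%, Line West 476/1358 = 35.1% → Line West
(Neither sweeps every shift group, but Line West has the higher pooled rate.)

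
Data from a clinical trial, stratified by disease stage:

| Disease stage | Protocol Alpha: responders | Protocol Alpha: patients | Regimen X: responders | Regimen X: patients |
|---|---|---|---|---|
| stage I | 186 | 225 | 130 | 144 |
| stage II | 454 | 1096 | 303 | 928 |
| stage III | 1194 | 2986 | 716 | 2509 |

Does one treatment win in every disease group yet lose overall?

No

Stage I: Protocol Alpha 186/225 = 82.7%, Regimen X 130/144 = 90.3% → Regimen X
Stage II: Protocol Alpha 454/1096 = 41.4%, Regimen X 303/928 = 32.7% → Protocol Alpha
Stage III: Protocol Alpha 1194/2986 = 40.0%, Regimen X 716/2509 = 28.5% → Protocol Alpha
Overall: Protocol Alpha 1834/4307 = 42.6%, Regimen X 1149/3581 = 32.1% → Protocol Alpha
Neither sweeps: Protocol Alpha wins 2 of 3 groups, Regimen X wins 1. Protocol Alpha wins overall but not every group — no Simpson reversal.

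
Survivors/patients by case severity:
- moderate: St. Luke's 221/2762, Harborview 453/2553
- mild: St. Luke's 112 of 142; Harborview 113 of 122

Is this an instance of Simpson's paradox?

No

Moderate: St. Luke's 221/2762 = 8.0%, Harborview 453/2553 = 17.7% → Harborview
Mild: St. Luke's 112/142 = 78.9%, Harborview 113/122 = 92.6% → Harborview
Overall: St. Luke's 333/2904 = 11.5%, Harborview 566/2675 = 21.2% → Harborview
Harborview wins overall and in every case group — no reversal.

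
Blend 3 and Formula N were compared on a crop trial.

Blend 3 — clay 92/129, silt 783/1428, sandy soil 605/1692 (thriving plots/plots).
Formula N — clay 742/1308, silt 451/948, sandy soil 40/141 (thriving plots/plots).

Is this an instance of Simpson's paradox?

Yes

Clay: Blend 3 92/129 = 71.3%, Formula N 742/1308 = 56.7% → Blend 3
Silt: Blend 3 783/1428 = 54.8%, Formula N 451/948 = 47.6% → Blend 3
Sandy soil: Blend 3 605/1692 = 35.8%, Formula N 40/141 = 28.4% → Blend 3
Overall: Blend 3 1480/3249 = 45.6%, Formula N 1233/2397 = 51.4% → Formula N
Blend 3 wins each soil group but Formula N wins overall — the comparison reverses. Blend 3's plots skew toward sandy soil, which has a lower base rate.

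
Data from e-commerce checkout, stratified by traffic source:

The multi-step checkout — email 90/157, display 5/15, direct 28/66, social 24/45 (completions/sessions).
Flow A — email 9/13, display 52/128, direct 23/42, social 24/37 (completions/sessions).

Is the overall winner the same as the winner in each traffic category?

Email: the multi-step checkout 90/157 = 57.3%, Flow A 9/13 = 69.2% → Flow A
Display: the multi-step checkout 5/15 = 33.3%, Flow A 52/128 = 40.6% → Flow A
Direct: the multi-step checkout 28/66 = 42.4%, Flow A 23/42 = 54.8% → Flow A
Social: the multi-step checkout 24/45 = 53.3%, Flow A 24/37 = 64.9% → Flow A
Overall: the multi-step checkout 147/283 = 51.9%, Flow A 108/220 = 49.1% → the multi-step checkout
Flow A wins each traffic group but the multi-step checkout wins overall — the comparison reverses. Flow A's sessions skew toward display, which has a lower base rate.

No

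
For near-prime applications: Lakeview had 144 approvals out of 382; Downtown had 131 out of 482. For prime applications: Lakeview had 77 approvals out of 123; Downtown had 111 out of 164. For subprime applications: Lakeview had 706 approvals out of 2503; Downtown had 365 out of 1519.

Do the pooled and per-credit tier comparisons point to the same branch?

No

Near-prime: Lakeview 144/382 = 37.7%, Downtown 131/482 = 27.2% → Lakeview
Prime: Lakeview 77/123 = 62.6%, Downtown 111/164 = 67.7% → Downtown
Subprime: Lakeview 706/2503 = 28.2%, Downtown 365/1519 = 24.0% → Lakeview
Overall: Lakeview 927/3008 = 30.8%, Downtown 607/2165 = 28.0% → Lakeview
Neither sweeps: Lakeview wins 2 of 3 groups, Downtown wins 1. Lakeview wins overall but not every group — no Simpson reversal.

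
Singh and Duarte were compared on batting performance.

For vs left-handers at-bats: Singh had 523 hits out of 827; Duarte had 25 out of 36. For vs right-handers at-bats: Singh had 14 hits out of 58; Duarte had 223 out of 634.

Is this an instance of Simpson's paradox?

Vs left-handers: Singh 523/827 = 63.2%, Duarte 25/36 = 69.4% → Duarte
Vs right-handers: Singh 14/58 = 24.1%, Duarte 223/634 = 35.2% → Duarte
Overall: Singh 537/885 = 60.7%, Duarte 248/670 = 37.0% → Singh
Duarte wins each pitcher group but Singh wins overall — the comparison reverses. Duarte's at-bats skew toward vs right-handers, which has a lower base rate.

Yes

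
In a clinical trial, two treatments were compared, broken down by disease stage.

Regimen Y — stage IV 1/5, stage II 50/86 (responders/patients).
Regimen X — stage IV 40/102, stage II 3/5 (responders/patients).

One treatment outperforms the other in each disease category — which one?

Regimen X

Stage IV: Regimen Y 1/5 = 20.0%, Regimen X 40/102 = 39.2% → Regimen X
Stage II: Regimen Y 50/86 = 58.1%, Regimen X 3/5 = 60.0% → Regimen X
Regimen X has the higher rate in both groups.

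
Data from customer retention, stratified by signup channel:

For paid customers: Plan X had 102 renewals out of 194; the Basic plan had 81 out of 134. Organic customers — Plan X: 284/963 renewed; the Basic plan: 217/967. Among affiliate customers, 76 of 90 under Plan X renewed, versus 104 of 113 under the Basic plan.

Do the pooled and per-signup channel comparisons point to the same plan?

Paid: Plan X 102/194 = 52.6%, the Basic plan 81/134 = 60.4% → the Basic plan
Organic: Plan X 284/963 = 29.5%, the Basic plan 217/967 = 22.4% → Plan X
Affiliate: Plan X 76/90 = 84.4%, the Basic plan 104/113 = 92.0% → the Basic plan
Overall: Plan X 462/1247 = 37.0%, the Basic plan 402/1214 = 33.1% → Plan X
Neither sweeps: Plan X wins 1 of 3 groups, the Basic plan wins 2. Plan X wins overall but not every group — no Simpson reversal.

No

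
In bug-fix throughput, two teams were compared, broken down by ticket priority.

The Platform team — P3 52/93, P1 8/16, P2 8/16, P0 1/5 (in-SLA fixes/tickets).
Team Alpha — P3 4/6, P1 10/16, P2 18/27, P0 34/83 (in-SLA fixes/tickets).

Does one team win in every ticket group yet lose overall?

Yes

P3: the Platform team 52/93 = 55.9%, Team Alpha 4/6 = 66.7% → Team Alpha
P1: the Platform team 8/16 = 50.0%, Team Alpha 10/16 = 62.5% → Team Alpha
P2: the Platform team 8/16 = 50.0%, Team Alpha 18/27 = 66.7% → Team Alpha
P0: the Platform team 1/5 = 20.0%, Team Alpha 34/83 = 41.0% → Team Alpha
Overall: the Platform team 69/130 = 53.1%, Team Alpha 66/132 = 50.0% → the Platform team
Team Alpha wins each ticket group but the Platform team wins overall — the comparison reverses. Team Alpha's tickets skew toward P0, which has a lower base rate.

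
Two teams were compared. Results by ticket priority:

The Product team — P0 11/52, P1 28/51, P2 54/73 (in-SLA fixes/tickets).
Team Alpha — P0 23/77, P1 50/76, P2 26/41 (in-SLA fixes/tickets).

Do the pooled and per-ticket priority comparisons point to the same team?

No

P0: the Product team 11/52 = 21.2%, Team Alpha 23/77 = 29.9% → Team Alpha
P1: the Product team 28/51 = 54.9%, Team Alpha 50/76 = 65.8% → Team Alpha
P2: the Product team 54/73 = 74.0%, Team Alpha 26/41 = 63.4% → the Product team
Overall: the Product team 93/176 = 52.8%, Team Alpha 99/194 = 51.0% → the Product team
Neither sweeps: the Product team wins 1 of 3 groups, Team Alpha wins 2. The Product team wins overall but not every group — no Simpson reversal.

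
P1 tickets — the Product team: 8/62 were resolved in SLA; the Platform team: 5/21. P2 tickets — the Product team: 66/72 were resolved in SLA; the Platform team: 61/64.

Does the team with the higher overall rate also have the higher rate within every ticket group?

Yes

P1: the Product team 8/62 = 12.9%, the Platform team 5/21 = 23.8% → the Platform team
P2: the Product team 66/72 = 91.7%, the Platform team 61/64 = 95.3% → the Platform team
Overall: the Product team 74/134 = 55.2%, the Platform team 66/85 = 77.6% → the Platform team
The Platform team wins overall and in every ticket group — no reversal.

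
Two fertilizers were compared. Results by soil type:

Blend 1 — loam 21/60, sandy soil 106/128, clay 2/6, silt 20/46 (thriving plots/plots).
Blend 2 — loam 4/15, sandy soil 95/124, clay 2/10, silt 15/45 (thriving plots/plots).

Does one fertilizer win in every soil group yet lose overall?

No

Loam: Blend 1 21/60 = 35.0%, Blend 2 4/15 = 26.7% → Blend 1
Sandy soil: Blend 1 106/128 = 82.8%, Blend 2 95/124 = 76.6% → Blend 1
Clay: Blend 1 2/6 = 33.3%, Blend 2 2/10 = 20.0% → Blend 1
Silt: Blend 1 20/46 = 43.5%, Blend 2 15/45 = 33.3% → Blend 1
Overall: Blend 1 149/240 = 62.1%, Blend 2 116/194 = 59.8% → Blend 1
Blend 1 wins overall and in every soil group — no reversal.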